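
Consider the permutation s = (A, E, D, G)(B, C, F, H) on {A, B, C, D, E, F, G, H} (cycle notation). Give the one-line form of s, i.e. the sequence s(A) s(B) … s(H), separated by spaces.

Each element maps to the next entry in its cycle (wrapping to the front): A↦E, B↦C, C↦F, D↦G, E↦D, F↦H, G↦A, H↦B.
Listing these in domain order gives E C F G D H A B.

E C F G D H A B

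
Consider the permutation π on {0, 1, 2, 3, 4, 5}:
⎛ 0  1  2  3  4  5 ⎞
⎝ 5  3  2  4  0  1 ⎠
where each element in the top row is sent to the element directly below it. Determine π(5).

1

The entry below 5 in the array is 1, so π(5) = 1.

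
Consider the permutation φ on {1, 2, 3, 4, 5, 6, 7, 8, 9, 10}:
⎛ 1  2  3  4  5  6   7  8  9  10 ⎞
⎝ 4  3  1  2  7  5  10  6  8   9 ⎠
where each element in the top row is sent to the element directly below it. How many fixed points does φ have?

No element satisfies φ(x) = x, so there are 0 fixed points.

0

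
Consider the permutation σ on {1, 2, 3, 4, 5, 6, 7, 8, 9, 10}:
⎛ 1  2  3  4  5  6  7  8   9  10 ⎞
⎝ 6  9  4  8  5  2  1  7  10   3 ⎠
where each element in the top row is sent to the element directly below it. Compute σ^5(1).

3

Tracing 1 → 6 → … returns to 1 after 9 steps, so 1 lies in a 9-cycle (1 6 2 9 10 3 4 8 7).
Stepping 5 places around the cycle: 1 → 6 → 2 → 9 → 10 → 3.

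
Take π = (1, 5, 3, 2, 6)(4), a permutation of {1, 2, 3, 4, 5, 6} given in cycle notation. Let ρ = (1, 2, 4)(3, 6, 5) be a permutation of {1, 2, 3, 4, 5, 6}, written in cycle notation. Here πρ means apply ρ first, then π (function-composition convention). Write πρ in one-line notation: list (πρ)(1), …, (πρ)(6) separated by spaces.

For each element, apply ρ then π: 1 → 2 → 6; 2 → 4 → 4; 3 → 6 → 1; 4 → 1 → 5; 5 → 3 → 2; 6 → 5 → 3.
So πρ in one-line form is 6 4 1 5 2 3.

6 4 1 5 2 3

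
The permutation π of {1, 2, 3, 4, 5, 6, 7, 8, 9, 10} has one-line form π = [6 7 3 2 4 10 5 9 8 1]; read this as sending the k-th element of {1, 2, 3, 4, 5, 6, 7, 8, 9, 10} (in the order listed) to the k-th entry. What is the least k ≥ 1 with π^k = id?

12

Decomposing into disjoint cycles gives cycle lengths 4, 3, 2, 1.
Since disjoint cycles commute, ord(π) = lcm(4, 3, 2) = 12.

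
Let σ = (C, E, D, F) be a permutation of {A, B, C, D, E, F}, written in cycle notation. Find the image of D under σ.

Within (C, E, D, F), D ↦ F.

F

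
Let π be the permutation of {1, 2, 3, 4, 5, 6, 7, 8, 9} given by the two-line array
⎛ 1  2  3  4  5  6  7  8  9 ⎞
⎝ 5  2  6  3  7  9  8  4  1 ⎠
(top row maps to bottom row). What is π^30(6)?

4

Tracing 6 → 9 → … returns to 6 after 8 steps, so 6 lies in an 8-cycle (1, 5, 7, 8, 4, 3, 6, 9).
Since the cycle has length 8, π^30 acts on it the same as π^6 (30 mod 8 = 6).
Stepping 6 places around the cycle: 6 → 9 → 1 → 5 → 7 → 8 → 4.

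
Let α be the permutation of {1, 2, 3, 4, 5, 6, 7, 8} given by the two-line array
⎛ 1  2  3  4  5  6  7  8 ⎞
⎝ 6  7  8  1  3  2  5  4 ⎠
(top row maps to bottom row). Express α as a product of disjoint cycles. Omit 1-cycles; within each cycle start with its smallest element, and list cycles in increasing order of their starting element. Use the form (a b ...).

From 1: 1 → 6 → 2 → 7 → 5 → 3 → 8 → 4 → 1, closing the cycle (1 6 2 7 5 3 8 4).
Continuing from each remaining unvisited element yields (1 6 2 7 5 3 8 4).

(1 6 2 7 5 3 8 4)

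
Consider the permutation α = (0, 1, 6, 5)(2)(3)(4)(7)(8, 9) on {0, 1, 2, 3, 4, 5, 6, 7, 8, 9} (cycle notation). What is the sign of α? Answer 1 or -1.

The cycle lengths are 4, 2, 1, 1, 1, 1.
A cycle of length ℓ contributes ℓ−1 transpositions, so α is a product of 3 + 1 = 4 transpositions — even.

1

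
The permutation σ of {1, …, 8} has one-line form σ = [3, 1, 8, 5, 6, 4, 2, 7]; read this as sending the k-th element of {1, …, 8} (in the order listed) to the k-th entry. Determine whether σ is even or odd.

even

In disjoint-cycle form the cycle lengths are 5, 3.
A cycle is odd iff its length is even; σ has 0 even-length cycles, so sgn(σ) = (−1)^0 and σ is even.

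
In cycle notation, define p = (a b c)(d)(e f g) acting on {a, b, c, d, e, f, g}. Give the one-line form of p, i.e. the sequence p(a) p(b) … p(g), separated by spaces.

Reading each image from the cycles: a→b, b→c, c→a, d→d, e→f, f→g, g→e.
Listing these in domain order gives b c a d f g e.

b c a d f g e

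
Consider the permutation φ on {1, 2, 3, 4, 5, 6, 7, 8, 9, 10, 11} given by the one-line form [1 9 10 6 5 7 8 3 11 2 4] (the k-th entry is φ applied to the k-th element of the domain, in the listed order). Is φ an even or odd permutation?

even

In disjoint-cycle form the cycle lengths are 9, 1, 1.
A cycle is odd iff its length is even; φ has 0 even-length cycles, so sgn(φ) = (−1)^0 and φ is even.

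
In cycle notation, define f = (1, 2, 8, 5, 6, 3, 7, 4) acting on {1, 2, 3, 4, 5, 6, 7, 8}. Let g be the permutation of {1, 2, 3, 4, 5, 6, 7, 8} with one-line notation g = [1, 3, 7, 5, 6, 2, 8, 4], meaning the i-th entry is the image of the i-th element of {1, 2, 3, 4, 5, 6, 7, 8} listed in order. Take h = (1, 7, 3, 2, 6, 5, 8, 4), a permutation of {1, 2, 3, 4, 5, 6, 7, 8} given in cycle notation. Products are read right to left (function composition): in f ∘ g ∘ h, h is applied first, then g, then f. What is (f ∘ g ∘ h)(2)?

8

Apply the permutations in order: h(2) = 6, then g(6) = 2, then f(2) = 8. So (f ∘ g ∘ h)(2) = 8.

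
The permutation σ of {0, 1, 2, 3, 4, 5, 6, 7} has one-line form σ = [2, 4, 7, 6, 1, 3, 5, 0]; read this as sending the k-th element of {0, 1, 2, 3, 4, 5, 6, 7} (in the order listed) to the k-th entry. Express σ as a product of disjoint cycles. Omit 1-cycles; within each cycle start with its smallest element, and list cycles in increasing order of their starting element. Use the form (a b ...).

From 0: 0 → 2 → 7 → 0, closing the cycle (0 2 7).
Continuing from each remaining unvisited element yields (0 2 7)(1 4)(3 6 5).

(0 2 7)(1 4)(3 6 5)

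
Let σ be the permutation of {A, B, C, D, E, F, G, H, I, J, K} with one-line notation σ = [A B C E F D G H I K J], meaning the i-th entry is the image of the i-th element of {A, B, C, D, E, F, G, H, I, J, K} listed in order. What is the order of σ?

6

Writing σ as disjoint cycles, the cycle lengths are 3, 2, 1, 1, 1, 1, 1, 1.
The order of σ is the least common multiple of its cycle lengths: lcm(3, 2) = 6.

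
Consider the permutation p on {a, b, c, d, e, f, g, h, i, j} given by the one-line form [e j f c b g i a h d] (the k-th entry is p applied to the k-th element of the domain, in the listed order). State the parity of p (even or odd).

In disjoint-cycle form the cycle lengths are 10.
A cycle is odd iff its length is even; p has 1 even-length cycle, so sgn(p) = (−1)^1 and p is odd.

odd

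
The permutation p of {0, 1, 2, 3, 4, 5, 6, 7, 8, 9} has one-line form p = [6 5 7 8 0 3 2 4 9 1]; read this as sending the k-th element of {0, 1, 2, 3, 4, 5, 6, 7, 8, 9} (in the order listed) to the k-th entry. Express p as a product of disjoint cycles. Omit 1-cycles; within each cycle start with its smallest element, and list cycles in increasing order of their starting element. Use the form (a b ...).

Start at 0 and follow images: 0 → 6 → 2 → 7 → 4 → 0, giving the cycle (0 6 2 7 4).
Repeating from the next unused element and collecting all non-trivial cycles gives (0 6 2 7 4)(1 5 3 8 9).

(0 6 2 7 4)(1 5 3 8 9)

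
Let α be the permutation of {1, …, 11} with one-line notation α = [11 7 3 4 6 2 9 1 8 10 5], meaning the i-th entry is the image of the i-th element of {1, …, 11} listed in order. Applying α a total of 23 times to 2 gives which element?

Tracing 2 → 7 → … returns to 2 after 8 steps, so 2 lies in an 8-cycle (1 11 5 6 2 7 9 8).
On an 8-cycle, α^8 is the identity, so α^23 = α^7 there (23 ≡ 7 mod 8).
Advancing 7 steps from 2: 2 → 7 → 9 → 8 → 1 → 11 → 5 → 6.

6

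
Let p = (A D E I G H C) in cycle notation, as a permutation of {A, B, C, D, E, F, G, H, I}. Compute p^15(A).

A lies in the 7-cycle (A D E I G H C).
On a 7-cycle, p^7 is the identity, so p^15 = p^1 there (15 ≡ 1 mod 7).
Stepping 1 place around the cycle: A → D.

D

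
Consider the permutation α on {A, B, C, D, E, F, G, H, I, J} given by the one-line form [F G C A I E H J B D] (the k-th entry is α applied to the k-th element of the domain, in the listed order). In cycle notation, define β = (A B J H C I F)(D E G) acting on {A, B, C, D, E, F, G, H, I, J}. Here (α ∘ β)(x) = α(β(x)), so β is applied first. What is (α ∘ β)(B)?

D

(α ∘ β)(B) = α(β(B)). β(B) = J, then α(J) = D. So (α ∘ β)(B) = D.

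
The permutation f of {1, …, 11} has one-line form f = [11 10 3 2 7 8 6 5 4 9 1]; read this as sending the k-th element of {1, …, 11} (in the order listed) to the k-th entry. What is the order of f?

4

Decomposing into disjoint cycles gives cycle lengths 4, 4, 2, 1.
The order is lcm(4, 4, 2) = 4.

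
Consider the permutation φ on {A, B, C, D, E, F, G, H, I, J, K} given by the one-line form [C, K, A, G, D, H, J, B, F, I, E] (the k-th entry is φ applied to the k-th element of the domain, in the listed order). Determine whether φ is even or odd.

odd

In disjoint-cycle form the cycle lengths are 9, 2.
A cycle is odd iff its length is even; φ has 1 even-length cycle, so sgn(φ) = (−1)^1 and φ is odd.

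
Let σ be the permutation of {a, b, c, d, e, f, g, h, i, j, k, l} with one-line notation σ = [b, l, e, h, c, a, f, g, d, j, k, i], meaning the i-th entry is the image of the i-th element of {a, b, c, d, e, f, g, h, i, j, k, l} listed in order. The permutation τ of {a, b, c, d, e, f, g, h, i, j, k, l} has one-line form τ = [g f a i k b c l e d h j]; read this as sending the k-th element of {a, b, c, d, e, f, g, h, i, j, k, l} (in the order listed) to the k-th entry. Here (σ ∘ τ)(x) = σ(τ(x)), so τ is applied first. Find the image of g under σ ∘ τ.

(σ ∘ τ)(g) = σ(τ(g)). τ(g) = c, then σ(c) = e. So (σ ∘ τ)(g) = e.

e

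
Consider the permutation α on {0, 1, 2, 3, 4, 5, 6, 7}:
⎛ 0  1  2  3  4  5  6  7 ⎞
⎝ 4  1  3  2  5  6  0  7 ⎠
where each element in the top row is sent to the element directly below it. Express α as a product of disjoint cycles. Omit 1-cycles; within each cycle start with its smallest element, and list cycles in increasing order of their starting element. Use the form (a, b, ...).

(0, 4, 5, 6)(2, 3)

Start at 0 and follow images: 0 → 4 → 5 → 6 → 0, giving the cycle (0, 4, 5, 6).
Repeating from the next unused element and collecting all non-trivial cycles gives (0, 4, 5, 6)(2, 3).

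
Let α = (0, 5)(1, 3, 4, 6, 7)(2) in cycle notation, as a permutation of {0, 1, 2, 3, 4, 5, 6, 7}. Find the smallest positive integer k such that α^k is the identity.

The disjoint cycles have lengths 5, 2, 1.
The order is lcm(5, 2) = 10.

10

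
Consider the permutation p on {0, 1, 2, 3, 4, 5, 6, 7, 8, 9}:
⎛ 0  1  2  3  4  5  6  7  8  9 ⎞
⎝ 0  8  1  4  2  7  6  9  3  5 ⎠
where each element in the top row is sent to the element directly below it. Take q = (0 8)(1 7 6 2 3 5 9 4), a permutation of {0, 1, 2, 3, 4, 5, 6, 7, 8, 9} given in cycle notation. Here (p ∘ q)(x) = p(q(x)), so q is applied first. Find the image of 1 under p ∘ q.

(p ∘ q)(1) = p(q(1)). q(1) = 7, then p(7) = 9. So (p ∘ q)(1) = 9.

9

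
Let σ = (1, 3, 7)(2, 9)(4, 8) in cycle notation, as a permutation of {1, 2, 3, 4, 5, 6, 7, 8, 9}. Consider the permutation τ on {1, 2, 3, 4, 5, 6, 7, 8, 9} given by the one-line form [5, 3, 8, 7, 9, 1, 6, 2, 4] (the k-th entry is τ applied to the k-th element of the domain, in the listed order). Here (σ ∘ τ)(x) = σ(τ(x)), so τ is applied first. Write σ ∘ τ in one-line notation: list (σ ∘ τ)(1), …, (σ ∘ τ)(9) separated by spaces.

(σ ∘ τ)(x) = σ(τ(x)). Computing each image: σ(τ(1)) = σ(5) = 5, σ(τ(2)) = σ(3) = 7, σ(τ(3)) = σ(8) = 4, σ(τ(4)) = σ(7) = 1, σ(τ(5)) = σ(9) = 2, σ(τ(6)) = σ(1) = 3, σ(τ(7)) = σ(6) = 6, σ(τ(8)) = σ(2) = 9, σ(τ(9)) = σ(4) = 8.
Hence σ ∘ τ = [5 7 4 1 2 3 6 9 8].

5 7 4 1 2 3 6 9 8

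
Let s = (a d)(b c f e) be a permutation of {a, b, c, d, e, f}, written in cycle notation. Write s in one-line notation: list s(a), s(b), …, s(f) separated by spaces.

d c f a b e

Image by image: a→d, b→c, c→f, d→a, e→b, f→e.
Listing these in domain order gives d c f a b e.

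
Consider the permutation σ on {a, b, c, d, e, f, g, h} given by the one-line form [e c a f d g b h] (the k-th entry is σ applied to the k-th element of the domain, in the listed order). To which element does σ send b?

c

b is element number 2 of the domain, and entry number 2 of the one-line form is c, so σ(b) = c.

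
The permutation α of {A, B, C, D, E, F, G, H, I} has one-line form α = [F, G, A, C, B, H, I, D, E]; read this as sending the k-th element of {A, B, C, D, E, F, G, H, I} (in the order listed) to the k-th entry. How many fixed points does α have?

No element satisfies α(x) = x, so there are 0 fixed points.

0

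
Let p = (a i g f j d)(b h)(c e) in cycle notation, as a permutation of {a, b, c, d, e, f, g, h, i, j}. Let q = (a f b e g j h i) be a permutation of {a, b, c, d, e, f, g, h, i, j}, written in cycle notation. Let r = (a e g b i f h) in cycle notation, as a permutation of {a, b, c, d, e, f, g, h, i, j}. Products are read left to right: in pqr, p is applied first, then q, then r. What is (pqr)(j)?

Chase j: p(j) = d; q(d) = d; r(d) = d. Hence (pqr)(j) = d.

d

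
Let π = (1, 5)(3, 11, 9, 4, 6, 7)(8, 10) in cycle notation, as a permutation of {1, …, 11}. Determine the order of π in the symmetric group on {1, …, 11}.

6

The cycle type of π is (6, 2, 2, 1).
Since disjoint cycles commute, ord(π) = lcm(6, 2, 2) = 6.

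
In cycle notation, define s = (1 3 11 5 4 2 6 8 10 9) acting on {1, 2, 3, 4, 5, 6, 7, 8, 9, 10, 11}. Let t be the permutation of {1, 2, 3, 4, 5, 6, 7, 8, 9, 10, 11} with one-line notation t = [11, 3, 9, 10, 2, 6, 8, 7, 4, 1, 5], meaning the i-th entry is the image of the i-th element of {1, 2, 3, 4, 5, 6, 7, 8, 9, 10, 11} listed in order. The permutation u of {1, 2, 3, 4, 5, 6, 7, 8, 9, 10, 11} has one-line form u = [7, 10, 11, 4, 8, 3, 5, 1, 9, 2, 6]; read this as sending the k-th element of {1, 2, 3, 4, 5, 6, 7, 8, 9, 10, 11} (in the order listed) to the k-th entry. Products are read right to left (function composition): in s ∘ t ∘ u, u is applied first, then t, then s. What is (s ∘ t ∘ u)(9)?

Apply the permutations in order: u(9) = 9, then t(9) = 4, then s(4) = 2. So (s ∘ t ∘ u)(9) = 2.

2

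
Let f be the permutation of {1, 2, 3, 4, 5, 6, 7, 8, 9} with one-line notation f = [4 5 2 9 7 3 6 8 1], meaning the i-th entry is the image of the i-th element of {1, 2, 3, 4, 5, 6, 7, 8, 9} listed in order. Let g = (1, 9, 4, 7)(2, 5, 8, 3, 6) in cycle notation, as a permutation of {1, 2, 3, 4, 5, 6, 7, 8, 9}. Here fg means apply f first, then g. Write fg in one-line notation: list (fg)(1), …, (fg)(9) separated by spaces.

7 8 5 4 1 6 2 3 9

(fg)(x) = g(f(x)). Computing each image: g(f(1)) = g(4) = 7, g(f(2)) = g(5) = 8, g(f(3)) = g(2) = 5, g(f(4)) = g(9) = 4, g(f(5)) = g(7) = 1, g(f(6)) = g(3) = 6, g(f(7)) = g(6) = 2, g(f(8)) = g(8) = 3, g(f(9)) = g(1) = 9.
Hence fg = [7 8 5 4 1 6 2 3 9].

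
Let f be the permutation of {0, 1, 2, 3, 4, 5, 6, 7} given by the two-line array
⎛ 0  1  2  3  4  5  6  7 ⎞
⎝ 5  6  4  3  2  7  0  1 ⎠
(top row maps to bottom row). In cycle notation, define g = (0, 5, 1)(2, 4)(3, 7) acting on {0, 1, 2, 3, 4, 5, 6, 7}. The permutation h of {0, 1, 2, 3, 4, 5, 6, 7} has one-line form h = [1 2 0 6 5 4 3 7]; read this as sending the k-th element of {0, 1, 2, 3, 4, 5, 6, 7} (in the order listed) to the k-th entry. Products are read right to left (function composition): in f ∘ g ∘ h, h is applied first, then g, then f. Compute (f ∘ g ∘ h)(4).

6

Apply the permutations in order: h(4) = 5, then g(5) = 1, then f(1) = 6. So (f ∘ g ∘ h)(4) = 6.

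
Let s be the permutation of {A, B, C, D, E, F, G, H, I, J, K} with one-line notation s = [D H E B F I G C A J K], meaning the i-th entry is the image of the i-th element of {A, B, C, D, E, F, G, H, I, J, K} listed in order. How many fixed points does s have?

The fixed points (elements with s(x) = x) are {G, J, K}, so there are 3.

3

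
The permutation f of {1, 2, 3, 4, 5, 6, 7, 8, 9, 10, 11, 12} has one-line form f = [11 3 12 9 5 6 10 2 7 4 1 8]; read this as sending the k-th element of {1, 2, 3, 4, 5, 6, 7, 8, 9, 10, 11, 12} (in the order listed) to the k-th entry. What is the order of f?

The disjoint-cycle form of f has cycle lengths 4, 4, 2, 1, 1.
The order is lcm(4, 4, 2) = 4.

4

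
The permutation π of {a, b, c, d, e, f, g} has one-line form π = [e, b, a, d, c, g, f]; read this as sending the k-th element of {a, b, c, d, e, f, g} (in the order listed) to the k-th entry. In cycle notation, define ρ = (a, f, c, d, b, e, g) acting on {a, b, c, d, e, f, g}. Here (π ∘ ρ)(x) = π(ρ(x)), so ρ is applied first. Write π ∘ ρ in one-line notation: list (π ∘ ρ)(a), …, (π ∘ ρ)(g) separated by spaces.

g c d b f a e

Chase each element through ρ then π: a → f → g; b → e → c; c → d → d; d → b → b; e → g → f; f → c → a; g → a → e.
Collecting the images, π ∘ ρ = [g c d b f a e].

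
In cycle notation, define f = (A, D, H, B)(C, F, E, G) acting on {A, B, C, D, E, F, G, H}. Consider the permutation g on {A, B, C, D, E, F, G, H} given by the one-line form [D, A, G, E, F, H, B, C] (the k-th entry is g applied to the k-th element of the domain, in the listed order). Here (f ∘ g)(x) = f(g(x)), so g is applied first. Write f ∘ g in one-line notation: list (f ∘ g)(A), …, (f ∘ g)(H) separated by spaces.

H D C G E B A F

For each element, apply g then f: A → D → H; B → A → D; C → G → C; D → E → G; E → F → E; F → H → B; G → B → A; H → C → F.
So f ∘ g in one-line form is H D C G E B A F.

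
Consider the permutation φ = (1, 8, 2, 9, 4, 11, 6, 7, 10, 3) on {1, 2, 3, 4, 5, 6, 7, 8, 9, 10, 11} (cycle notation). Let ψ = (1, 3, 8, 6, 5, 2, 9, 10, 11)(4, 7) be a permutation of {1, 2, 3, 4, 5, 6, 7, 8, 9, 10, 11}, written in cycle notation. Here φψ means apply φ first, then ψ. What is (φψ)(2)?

10

φ(2) = 9, then ψ(9) = 10; composing gives (φψ)(2) = 10.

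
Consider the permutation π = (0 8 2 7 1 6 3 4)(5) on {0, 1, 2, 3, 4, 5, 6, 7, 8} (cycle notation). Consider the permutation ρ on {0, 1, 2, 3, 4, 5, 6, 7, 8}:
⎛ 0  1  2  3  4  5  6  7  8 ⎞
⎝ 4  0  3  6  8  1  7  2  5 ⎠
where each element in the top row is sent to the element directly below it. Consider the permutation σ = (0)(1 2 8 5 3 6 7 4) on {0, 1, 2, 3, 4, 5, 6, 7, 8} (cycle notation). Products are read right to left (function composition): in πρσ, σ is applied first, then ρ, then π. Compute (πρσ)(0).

0

(πρσ)(0) = π(ρ(σ(0))). σ(0) = 0, then ρ(0) = 4, then π(4) = 0, so the result is 0.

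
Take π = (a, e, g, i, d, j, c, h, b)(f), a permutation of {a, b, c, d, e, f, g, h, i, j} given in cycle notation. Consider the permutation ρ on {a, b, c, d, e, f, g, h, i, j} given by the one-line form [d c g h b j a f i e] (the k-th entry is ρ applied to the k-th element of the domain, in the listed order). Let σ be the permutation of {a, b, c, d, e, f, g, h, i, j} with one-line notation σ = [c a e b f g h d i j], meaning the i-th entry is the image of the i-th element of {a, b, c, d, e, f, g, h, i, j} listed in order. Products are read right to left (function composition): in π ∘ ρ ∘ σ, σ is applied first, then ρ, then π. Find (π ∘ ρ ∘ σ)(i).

d

(π ∘ ρ ∘ σ)(i) = π(ρ(σ(i))). σ(i) = i, then ρ(i) = i, then π(i) = d, so the result is d.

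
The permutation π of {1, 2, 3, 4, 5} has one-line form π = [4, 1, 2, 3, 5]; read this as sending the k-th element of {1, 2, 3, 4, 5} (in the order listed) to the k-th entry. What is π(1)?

1 is element number 1 of the domain, and entry number 1 of the one-line form is 4, so π(1) = 4.

4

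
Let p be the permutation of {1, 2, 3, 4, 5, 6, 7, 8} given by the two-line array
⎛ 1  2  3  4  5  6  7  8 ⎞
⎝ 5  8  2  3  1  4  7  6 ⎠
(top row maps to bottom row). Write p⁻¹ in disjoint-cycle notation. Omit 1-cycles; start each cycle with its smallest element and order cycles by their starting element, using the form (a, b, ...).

(1, 5)(2, 3, 4, 6, 8)

First write p in disjoint cycles: (1, 5)(2, 8, 6, 4, 3).
The inverse reverses every cycle; in canonical form, p⁻¹ = (1, 5)(2, 3, 4, 6, 8).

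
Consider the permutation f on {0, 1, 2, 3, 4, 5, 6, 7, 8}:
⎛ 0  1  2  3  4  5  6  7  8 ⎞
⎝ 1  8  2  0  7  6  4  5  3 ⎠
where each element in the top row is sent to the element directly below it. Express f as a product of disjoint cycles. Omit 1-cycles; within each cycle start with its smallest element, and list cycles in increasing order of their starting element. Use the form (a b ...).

From 0: 0 → 1 → 8 → 3 → 0, closing the cycle (0 1 8 3).
Repeating from the next unused element and collecting all non-trivial cycles gives (0 1 8 3)(4 7 5 6).

(0 1 8 3)(4 7 5 6)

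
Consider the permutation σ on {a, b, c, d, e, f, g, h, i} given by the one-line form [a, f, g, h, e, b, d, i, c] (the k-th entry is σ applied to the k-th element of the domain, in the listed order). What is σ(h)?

h is element number 8 of the domain, and entry number 8 of the one-line form is i, so σ(h) = i.

i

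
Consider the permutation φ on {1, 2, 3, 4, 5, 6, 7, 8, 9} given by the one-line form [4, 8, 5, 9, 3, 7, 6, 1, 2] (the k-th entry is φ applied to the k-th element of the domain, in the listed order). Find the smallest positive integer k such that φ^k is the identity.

Writing φ as disjoint cycles, the cycle lengths are 5, 2, 2.
Since disjoint cycles commute, ord(φ) = lcm(5, 2, 2) = 10.

10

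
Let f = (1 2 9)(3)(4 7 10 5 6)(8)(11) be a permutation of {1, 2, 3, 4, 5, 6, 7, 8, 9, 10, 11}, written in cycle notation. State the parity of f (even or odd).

The cycle lengths are 5, 3, 1, 1, 1.
A cycle is odd iff its length is even; f has 0 even-length cycles, so sgn(f) = (−1)^0 and f is even.

even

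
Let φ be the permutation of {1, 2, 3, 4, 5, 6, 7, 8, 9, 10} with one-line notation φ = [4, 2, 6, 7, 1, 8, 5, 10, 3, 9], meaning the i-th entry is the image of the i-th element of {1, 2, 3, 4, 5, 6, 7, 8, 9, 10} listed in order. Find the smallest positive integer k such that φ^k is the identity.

Writing φ as disjoint cycles, the cycle lengths are 5, 4, 1.
The order of φ is the least common multiple of its cycle lengths: lcm(5, 4) = 20.

20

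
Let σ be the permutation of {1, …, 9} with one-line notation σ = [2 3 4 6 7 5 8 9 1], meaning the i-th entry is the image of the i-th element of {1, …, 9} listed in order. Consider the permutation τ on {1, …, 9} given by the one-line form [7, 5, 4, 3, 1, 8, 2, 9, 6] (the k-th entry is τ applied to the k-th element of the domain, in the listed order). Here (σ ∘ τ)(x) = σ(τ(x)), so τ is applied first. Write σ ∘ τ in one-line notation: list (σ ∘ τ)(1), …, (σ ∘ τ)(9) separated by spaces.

8 7 6 4 2 9 3 1 5

(σ ∘ τ)(x) = σ(τ(x)). Computing each image: σ(τ(1)) = σ(7) = 8, σ(τ(2)) = σ(5) = 7, σ(τ(3)) = σ(4) = 6, σ(τ(4)) = σ(3) = 4, σ(τ(5)) = σ(1) = 2, σ(τ(6)) = σ(8) = 9, σ(τ(7)) = σ(2) = 3, σ(τ(8)) = σ(9) = 1, σ(τ(9)) = σ(6) = 5.
Hence σ ∘ τ = [8 7 6 4 2 9 3 1 5].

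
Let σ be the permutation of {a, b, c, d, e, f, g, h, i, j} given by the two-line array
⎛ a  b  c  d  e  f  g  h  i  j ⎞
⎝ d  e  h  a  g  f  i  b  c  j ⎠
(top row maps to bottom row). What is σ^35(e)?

b

Tracing e → g → … returns to e after 6 steps, so e lies in a 6-cycle (b, e, g, i, c, h).
On a 6-cycle, σ^6 is the identity, so σ^35 = σ^5 there (35 ≡ 5 mod 6).
Stepping 5 places around the cycle: e → g → i → c → h → b.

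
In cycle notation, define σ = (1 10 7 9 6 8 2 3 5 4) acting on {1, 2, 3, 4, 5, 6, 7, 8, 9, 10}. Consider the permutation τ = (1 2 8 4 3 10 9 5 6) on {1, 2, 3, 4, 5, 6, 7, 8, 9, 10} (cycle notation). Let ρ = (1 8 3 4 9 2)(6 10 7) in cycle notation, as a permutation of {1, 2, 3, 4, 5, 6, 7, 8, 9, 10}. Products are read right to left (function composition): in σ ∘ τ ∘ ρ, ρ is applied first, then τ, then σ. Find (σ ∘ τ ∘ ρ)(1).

1

Apply the permutations in order: ρ(1) = 8, then τ(8) = 4, then σ(4) = 1. So (σ ∘ τ ∘ ρ)(1) = 1.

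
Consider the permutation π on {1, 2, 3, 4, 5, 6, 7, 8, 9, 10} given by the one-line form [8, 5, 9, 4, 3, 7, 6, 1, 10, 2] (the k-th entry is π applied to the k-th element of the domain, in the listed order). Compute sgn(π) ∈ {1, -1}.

1

In disjoint-cycle form the cycle lengths are 5, 2, 2, 1.
A cycle of length ℓ contributes ℓ−1 transpositions, so π is a product of 4 + 1 + 1 = 6 transpositions — even.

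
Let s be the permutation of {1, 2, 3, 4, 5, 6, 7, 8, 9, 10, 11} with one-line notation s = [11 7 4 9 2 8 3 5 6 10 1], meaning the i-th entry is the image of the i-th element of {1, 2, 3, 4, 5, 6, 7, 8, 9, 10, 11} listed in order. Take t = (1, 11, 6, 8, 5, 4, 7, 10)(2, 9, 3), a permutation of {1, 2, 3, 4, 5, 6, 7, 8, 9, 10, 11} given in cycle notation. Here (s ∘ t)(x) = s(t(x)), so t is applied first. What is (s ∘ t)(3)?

7

t(3) = 2, then s(2) = 7; composing gives (s ∘ t)(3) = 7.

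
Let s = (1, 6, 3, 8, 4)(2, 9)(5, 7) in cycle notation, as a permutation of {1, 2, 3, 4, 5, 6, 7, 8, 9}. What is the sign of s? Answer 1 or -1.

The cycle lengths are 5, 2, 2.
A cycle of length ℓ contributes ℓ−1 transpositions, so s is a product of 4 + 1 + 1 = 6 transpositions — even.

1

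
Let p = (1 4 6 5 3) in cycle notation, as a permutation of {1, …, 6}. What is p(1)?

Within (1 4 6 5 3), 1 ↦ 4.

4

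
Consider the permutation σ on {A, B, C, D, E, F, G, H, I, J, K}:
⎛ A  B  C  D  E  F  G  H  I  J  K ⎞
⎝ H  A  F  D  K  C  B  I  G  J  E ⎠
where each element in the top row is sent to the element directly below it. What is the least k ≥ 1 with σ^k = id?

10

The disjoint-cycle form of σ has cycle lengths 5, 2, 2, 1, 1.
Since disjoint cycles commute, ord(σ) = lcm(5, 2, 2) = 10.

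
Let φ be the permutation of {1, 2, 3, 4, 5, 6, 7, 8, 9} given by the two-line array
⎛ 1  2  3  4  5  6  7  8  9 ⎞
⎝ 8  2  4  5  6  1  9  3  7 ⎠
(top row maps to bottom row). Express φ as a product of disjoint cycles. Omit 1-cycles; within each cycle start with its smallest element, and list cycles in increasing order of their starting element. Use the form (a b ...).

Start at 1 and follow images: 1 → 8 → 3 → 4 → 5 → 6 → 1, giving the cycle (1 8 3 4 5 6).
Continuing from each remaining unvisited element yields (1 8 3 4 5 6)(7 9).

(1 8 3 4 5 6)(7 9)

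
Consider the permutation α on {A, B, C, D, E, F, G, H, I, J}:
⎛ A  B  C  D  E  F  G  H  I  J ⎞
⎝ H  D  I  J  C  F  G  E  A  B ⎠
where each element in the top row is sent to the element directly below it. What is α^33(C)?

H

Tracing C → I → … returns to C after 5 steps, so C lies in a 5-cycle (A, H, E, C, I).
Powers repeat with period 5 on this cycle, and 33 mod 5 = 3, so α^33(C) = α^3(C).
Stepping 3 places around the cycle: C → I → A → H.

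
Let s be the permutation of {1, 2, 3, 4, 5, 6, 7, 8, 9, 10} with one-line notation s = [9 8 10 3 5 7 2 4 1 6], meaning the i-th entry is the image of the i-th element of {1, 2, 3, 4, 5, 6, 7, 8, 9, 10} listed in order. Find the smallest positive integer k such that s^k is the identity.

The disjoint-cycle form of s has cycle lengths 7, 2, 1.
The order is lcm(7, 2) = 14.

14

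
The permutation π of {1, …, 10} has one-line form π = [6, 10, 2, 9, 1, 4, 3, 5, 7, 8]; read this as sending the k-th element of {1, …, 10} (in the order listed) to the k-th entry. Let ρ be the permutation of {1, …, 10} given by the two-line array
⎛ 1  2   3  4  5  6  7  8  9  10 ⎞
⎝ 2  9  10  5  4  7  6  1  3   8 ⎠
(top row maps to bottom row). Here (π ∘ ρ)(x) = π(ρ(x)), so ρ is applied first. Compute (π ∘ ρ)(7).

4

First apply ρ: ρ(7) = 6, then π(6) = 4. Thus (π ∘ ρ)(7) = 4.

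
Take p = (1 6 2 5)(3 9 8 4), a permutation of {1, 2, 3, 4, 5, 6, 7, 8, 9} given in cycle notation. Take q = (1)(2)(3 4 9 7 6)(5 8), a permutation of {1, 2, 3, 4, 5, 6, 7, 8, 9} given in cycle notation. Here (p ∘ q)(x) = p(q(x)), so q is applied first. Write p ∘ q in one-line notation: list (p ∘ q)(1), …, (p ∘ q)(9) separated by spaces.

6 5 3 8 4 9 2 1 7

(p ∘ q)(x) = p(q(x)). Computing each image: p(q(1)) = p(1) = 6, p(q(2)) = p(2) = 5, p(q(3)) = p(4) = 3, p(q(4)) = p(9) = 8, p(q(5)) = p(8) = 4, p(q(6)) = p(3) = 9, p(q(7)) = p(6) = 2, p(q(8)) = p(5) = 1, p(q(9)) = p(7) = 7.
Hence p ∘ q = [6 5 3 8 4 9 2 1 7].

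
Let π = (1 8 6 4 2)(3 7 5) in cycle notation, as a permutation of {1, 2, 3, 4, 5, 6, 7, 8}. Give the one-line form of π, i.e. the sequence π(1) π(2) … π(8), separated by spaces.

Each element maps to the next entry in its cycle (wrapping to the front): 1↦8, 2↦1, 3↦7, 4↦2, 5↦3, 6↦4, 7↦5, 8↦6.
So the one-line form is 8 1 7 2 3 4 5 6.

8 1 7 2 3 4 5 6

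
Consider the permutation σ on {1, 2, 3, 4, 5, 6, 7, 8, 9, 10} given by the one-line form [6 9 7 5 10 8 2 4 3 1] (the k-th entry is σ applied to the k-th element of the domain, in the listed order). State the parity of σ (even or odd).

In disjoint-cycle form the cycle lengths are 6, 4.
A cycle of length ℓ contributes ℓ−1 transpositions, so σ is a product of 5 + 3 = 8 transpositions — even.

even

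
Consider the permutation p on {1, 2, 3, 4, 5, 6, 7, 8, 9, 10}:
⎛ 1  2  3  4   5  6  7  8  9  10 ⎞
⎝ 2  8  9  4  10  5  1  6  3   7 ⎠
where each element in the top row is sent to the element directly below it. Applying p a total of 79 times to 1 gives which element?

8

Tracing 1 → 2 → … returns to 1 after 7 steps, so 1 lies in a 7-cycle (1 2 8 6 5 10 7).
On a 7-cycle, p^7 is the identity, so p^79 = p^2 there (79 ≡ 2 mod 7).
Advancing 2 steps from 1: 1 → 2 → 8.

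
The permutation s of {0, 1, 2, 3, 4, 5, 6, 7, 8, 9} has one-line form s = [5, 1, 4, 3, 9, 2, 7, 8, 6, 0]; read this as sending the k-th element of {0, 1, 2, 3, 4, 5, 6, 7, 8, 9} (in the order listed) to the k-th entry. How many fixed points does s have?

2

The fixed points (elements with s(x) = x) are {1, 3}, so there are 2.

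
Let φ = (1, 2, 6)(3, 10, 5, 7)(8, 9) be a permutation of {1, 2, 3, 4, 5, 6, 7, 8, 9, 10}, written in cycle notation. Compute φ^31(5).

5 lies in the 4-cycle (3, 10, 5, 7).
On a 4-cycle, φ^4 is the identity, so φ^31 = φ^3 there (31 ≡ 3 mod 4).
Stepping 3 places around the cycle: 5 → 7 → 3 → 10.

10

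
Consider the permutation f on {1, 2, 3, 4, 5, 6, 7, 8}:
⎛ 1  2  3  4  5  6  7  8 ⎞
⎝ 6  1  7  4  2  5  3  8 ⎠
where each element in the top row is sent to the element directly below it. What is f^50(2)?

Tracing 2 → 1 → … returns to 2 after 4 steps, so 2 lies in a 4-cycle (1 6 5 2).
On a 4-cycle, f^4 is the identity, so f^50 = f^2 there (50 ≡ 2 mod 4).
Stepping 2 places around the cycle: 2 → 1 → 6.

6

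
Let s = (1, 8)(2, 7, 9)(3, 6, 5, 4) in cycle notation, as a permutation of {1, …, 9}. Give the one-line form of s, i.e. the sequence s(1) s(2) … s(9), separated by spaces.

8 7 6 3 4 5 9 1 2

Each element maps to the next entry in its cycle (wrapping to the front): 1→8, 2→7, 3→6, 4→3, 5→4, 6→5, 7→9, 8→1, 9→2.
So the one-line form is 8 7 6 3 4 5 9 1 2.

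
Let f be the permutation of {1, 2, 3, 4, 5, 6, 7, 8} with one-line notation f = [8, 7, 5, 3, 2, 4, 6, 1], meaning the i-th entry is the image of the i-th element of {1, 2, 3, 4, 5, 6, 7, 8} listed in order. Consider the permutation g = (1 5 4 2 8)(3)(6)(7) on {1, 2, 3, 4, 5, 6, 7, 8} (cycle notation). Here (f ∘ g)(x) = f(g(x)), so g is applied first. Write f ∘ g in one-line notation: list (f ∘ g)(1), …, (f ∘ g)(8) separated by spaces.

2 1 5 7 3 4 6 8

For each element, apply g then f: 1 → 5 → 2; 2 → 8 → 1; 3 → 3 → 5; 4 → 2 → 7; 5 → 4 → 3; 6 → 6 → 4; 7 → 7 → 6; 8 → 1 → 8.
So f ∘ g in one-line form is 2 1 5 7 3 4 6 8.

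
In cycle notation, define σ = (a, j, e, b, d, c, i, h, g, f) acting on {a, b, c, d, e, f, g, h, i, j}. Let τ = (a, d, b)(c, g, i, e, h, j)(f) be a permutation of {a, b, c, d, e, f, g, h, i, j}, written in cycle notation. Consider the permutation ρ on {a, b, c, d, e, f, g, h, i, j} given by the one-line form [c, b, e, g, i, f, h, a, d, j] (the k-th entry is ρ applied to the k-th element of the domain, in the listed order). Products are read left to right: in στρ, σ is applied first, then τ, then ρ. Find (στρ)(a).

Apply the permutations in order: σ(a) = j, then τ(j) = c, then ρ(c) = e. So (στρ)(a) = e.

e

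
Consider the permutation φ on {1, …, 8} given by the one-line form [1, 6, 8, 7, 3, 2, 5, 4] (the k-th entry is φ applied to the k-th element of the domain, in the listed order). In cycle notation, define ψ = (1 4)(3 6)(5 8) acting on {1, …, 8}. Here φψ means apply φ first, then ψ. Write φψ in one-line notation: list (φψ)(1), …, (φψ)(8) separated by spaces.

(φψ)(x) = ψ(φ(x)). Computing each image: ψ(φ(1)) = ψ(1) = 4, ψ(φ(2)) = ψ(6) = 3, ψ(φ(3)) = ψ(8) = 5, ψ(φ(4)) = ψ(7) = 7, ψ(φ(5)) = ψ(3) = 6, ψ(φ(6)) = ψ(2) = 2, ψ(φ(7)) = ψ(5) = 8, ψ(φ(8)) = ψ(4) = 1.
Hence φψ = [4 3 5 7 6 2 8 1].

4 3 5 7 6 2 8 1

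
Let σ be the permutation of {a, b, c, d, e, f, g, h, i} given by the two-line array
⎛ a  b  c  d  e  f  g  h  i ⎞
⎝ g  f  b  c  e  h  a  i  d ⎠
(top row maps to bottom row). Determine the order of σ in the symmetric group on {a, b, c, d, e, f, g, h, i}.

6

Writing σ as disjoint cycles, the cycle lengths are 6, 2, 1.
The order is lcm(6, 2) = 6.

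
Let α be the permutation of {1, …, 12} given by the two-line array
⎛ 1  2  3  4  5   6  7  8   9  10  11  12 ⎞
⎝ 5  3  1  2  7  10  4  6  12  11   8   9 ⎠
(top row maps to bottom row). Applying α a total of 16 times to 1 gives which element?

2

Tracing 1 → 5 → … returns to 1 after 6 steps, so 1 lies in a 6-cycle (1 5 7 4 2 3).
Powers repeat with period 6 on this cycle, and 16 mod 6 = 4, so α^16(1) = α^4(1).
Stepping 4 places around the cycle: 1 → 5 → 7 → 4 → 2.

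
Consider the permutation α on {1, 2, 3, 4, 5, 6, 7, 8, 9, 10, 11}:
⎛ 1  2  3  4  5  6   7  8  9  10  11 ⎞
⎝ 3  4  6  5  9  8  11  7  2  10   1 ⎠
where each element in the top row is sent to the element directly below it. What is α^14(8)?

Tracing 8 → 7 → … returns to 8 after 6 steps, so 8 lies in a 6-cycle (1, 3, 6, 8, 7, 11).
Since the cycle has length 6, α^14 acts on it the same as α^2 (14 mod 6 = 2).
Stepping 2 places around the cycle: 8 → 7 → 11.

11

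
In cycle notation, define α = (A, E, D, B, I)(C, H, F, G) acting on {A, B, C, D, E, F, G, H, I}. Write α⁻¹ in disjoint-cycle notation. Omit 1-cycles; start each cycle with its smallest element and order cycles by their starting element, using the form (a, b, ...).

The inverse reverses each cycle.
Reversing each cycle of α and rotating so the smallest element leads gives (A, I, B, D, E)(C, G, F, H).

(A, I, B, D, E)(C, G, F, H)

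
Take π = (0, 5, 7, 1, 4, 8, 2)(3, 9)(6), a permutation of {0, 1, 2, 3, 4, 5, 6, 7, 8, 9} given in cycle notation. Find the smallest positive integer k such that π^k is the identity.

14

The disjoint cycles have lengths 7, 2, 1.
The order is lcm(7, 2) = 14.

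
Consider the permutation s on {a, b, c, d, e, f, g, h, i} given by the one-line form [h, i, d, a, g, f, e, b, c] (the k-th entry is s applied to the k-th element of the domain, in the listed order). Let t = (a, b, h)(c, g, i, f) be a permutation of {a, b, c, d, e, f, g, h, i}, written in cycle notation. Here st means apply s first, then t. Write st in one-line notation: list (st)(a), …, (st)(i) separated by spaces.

a f d b i c e h g

(st)(x) = t(s(x)). Computing each image: t(s(a)) = t(h) = a, t(s(b)) = t(i) = f, t(s(c)) = t(d) = d, t(s(d)) = t(a) = b, t(s(e)) = t(g) = i, t(s(f)) = t(f) = c, t(s(g)) = t(e) = e, t(s(h)) = t(b) = h, t(s(i)) = t(c) = g.
Hence st = [a f d b i c e h g].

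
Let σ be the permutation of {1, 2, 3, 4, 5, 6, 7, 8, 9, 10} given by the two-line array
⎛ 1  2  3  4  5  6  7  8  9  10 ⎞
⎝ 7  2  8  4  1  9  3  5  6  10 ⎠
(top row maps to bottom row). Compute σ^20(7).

7

Tracing 7 → 3 → … returns to 7 after 5 steps, so 7 lies in a 5-cycle (1 7 3 8 5).
On a 5-cycle, σ^5 is the identity, so σ^20 = σ^0 there (20 ≡ 0 mod 5).
So σ^20(7) = 7.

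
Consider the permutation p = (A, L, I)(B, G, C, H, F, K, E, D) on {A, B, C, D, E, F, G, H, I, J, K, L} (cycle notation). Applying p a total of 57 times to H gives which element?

F

H lies in the 8-cycle (B, G, C, H, F, K, E, D).
On an 8-cycle, p^8 is the identity, so p^57 = p^1 there (57 ≡ 1 mod 8).
Stepping 1 place around the cycle: H → F.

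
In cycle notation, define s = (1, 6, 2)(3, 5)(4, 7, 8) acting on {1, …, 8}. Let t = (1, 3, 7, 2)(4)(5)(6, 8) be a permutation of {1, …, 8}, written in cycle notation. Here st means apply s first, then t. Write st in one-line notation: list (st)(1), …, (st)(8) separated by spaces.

(st)(x) = t(s(x)). Computing each image: t(s(1)) = t(6) = 8, t(s(2)) = t(1) = 3, t(s(3)) = t(5) = 5, t(s(4)) = t(7) = 2, t(s(5)) = t(3) = 7, t(s(6)) = t(2) = 1, t(s(7)) = t(8) = 6, t(s(8)) = t(4) = 4.
Hence st = [8 3 5 2 7 1 6 4].

8 3 5 2 7 1 6 4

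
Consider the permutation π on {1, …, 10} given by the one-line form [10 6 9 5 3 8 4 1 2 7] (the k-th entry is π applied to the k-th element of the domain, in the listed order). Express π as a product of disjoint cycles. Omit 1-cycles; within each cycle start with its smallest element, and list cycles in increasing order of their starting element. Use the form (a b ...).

Iterating π from 1 gives 1 → 10 → 7 → 4 → 5 → 3 → 9 → 2 → 6 → 8 → 1; that is the 10-cycle (1 10 7 4 5 3 9 2 6 8).
Continuing from each remaining unvisited element yields (1 10 7 4 5 3 9 2 6 8).

(1 10 7 4 5 3 9 2 6 8)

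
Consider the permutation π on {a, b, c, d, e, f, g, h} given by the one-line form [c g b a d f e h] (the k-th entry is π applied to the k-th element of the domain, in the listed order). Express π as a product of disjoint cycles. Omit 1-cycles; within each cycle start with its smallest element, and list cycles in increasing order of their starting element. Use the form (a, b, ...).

(a, c, b, g, e, d)

From a: a → c → b → g → e → d → a, closing the cycle (a, c, b, g, e, d).
Repeating from the next unused element and collecting all non-trivial cycles gives (a, c, b, g, e, d).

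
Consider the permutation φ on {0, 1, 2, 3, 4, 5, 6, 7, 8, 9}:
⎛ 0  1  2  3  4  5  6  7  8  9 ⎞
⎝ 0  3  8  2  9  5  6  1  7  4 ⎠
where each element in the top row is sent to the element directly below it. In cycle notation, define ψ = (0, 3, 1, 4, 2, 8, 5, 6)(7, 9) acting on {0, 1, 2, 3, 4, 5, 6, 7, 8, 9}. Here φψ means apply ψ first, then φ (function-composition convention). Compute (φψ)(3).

ψ(3) = 1, then φ(1) = 3; composing gives (φψ)(3) = 3.

3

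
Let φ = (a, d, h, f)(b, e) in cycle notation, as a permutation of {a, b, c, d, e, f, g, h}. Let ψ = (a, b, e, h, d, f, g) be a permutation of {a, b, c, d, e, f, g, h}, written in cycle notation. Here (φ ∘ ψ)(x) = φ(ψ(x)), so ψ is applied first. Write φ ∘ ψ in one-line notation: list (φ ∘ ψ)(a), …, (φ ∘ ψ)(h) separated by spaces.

For each element, apply ψ then φ: a → b → e; b → e → b; c → c → c; d → f → a; e → h → f; f → g → g; g → a → d; h → d → h.
So φ ∘ ψ in one-line form is e b c a f g d h.

e b c a f g d h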